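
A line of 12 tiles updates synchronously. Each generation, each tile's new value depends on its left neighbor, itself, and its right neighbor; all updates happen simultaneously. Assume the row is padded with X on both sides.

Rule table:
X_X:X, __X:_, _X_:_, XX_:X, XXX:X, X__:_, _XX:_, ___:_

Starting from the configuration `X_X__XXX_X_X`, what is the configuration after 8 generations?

XX__________

generation 1: XX____XXX_X_
generation 2: XX_____XXX_X
generation 3: XX______XXX_
generation 4: XX_______XXX
generation 5: XX________XX
generation 6: XX_________X
generation 7: XX__________
generation 8: XX__________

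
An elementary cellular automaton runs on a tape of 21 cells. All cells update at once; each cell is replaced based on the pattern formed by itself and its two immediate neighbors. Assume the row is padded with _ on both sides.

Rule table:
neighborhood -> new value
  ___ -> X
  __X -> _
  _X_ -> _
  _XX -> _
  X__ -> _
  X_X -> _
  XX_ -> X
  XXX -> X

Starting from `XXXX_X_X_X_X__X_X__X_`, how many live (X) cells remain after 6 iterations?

17

iteration 1: _XXX_________________
iteration 2: __XX_XXXXXXXXXXXXXXXX
iteration 3: X__X__XXXXXXXXXXXXXXX
iteration 4: _______XXXXXXXXXXXXXX
iteration 5: XXXXXX__XXXXXXXXXXXXX
iteration 6: _XXXXX___XXXXXXXXXXXX
count of X: 17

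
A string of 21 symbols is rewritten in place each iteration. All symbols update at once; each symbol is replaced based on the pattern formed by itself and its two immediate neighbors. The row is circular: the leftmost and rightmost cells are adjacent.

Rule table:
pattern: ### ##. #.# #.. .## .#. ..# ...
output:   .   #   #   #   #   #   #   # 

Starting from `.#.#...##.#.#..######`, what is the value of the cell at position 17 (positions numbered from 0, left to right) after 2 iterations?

################....#
...............######
position 17 holds #

#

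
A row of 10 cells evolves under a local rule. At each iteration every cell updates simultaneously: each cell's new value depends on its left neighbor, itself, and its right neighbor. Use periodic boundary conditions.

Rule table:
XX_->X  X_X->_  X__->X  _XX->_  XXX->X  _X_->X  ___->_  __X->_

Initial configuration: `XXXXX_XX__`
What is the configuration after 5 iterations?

_XX__XXXX_

_XXXX__XX_
__XXXX__XX
X__XXXX__X
XX__XXXX__
_XX__XXXX_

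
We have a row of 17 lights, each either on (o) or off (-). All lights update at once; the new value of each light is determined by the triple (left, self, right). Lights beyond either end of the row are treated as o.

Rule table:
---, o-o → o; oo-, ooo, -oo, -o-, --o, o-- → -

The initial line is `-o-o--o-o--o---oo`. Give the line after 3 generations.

o------o-----o--o

generation 1: o-o----o-----o---
generation 2: -o--oo---ooo---o-
generation 3: o------o-----o--o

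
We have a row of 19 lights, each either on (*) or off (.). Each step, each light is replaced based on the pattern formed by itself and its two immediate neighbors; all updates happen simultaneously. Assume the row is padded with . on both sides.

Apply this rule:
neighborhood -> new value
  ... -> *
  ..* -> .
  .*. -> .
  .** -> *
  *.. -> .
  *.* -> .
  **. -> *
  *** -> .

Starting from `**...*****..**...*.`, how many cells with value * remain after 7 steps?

step 1: **.*.*...*..**.*...
step 2: **.....*....**...**
step 3: **.***...**.**.*.**
step 4: **.*.*.*.**.**...**
step 5: **.......**.**.*.**
step 6: **.*****.**.**...**
step 7: **.*...*.**.**.*.**
count of *: 11

11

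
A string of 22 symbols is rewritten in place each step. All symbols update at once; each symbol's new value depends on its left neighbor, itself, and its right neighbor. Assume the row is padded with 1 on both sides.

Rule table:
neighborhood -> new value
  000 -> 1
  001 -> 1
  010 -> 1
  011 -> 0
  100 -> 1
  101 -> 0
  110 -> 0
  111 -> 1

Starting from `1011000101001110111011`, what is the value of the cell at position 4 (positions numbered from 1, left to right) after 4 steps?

1

0000111101110100010001
1111011000100111111110
1110000111111011111100
1101111011110001111011
position 4 holds 1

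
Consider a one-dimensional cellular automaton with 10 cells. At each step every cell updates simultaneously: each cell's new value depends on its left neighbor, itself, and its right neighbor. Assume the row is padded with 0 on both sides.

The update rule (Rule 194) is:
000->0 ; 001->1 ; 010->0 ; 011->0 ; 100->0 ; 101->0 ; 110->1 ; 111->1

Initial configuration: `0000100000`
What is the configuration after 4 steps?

1000000000

0001000000
0010000000
0100000000
1000000000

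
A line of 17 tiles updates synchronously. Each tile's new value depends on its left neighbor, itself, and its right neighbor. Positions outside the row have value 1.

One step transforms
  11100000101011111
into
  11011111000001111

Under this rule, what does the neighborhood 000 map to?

1

At position 4 the neighborhood is 000; the next row has 1 there.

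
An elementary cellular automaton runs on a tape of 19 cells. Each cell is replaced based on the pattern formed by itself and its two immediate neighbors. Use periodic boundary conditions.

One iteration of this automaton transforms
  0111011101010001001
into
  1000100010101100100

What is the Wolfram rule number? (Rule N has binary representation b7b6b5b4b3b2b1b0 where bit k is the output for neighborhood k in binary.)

49

position 2: 111 → 0  (bit 7 = 0)
position 3: 110 → 0  (bit 6 = 0)
position 0: 101 → 1  (bit 5 = 1)
position 12: 100 → 1  (bit 4 = 1)
position 1: 011 → 0  (bit 3 = 0)
position 9: 010 → 0  (bit 2 = 0)
position 14: 001 → 0  (bit 1 = 0)
position 13: 000 → 1  (bit 0 = 1)
bits b7..b0 = 00110001 = 49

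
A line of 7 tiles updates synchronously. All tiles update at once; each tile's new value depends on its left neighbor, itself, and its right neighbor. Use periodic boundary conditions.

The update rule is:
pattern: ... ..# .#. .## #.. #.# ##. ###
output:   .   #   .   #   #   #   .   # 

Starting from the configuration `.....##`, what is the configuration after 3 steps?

#.##.#.

#...##.
.#.##.#
#.##.#.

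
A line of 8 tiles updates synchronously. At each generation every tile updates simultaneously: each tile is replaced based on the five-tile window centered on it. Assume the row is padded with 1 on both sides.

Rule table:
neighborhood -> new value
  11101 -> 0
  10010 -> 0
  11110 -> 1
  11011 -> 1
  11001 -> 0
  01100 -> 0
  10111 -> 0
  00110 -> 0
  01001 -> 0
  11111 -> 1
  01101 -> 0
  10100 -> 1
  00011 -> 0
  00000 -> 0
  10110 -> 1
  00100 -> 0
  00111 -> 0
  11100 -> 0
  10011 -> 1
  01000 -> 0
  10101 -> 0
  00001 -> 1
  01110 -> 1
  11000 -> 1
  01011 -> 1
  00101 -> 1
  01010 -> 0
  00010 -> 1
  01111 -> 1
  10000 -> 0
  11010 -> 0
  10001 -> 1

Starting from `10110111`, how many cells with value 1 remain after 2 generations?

generation 1: 01101011
generation 2: 11000101
count of 1: 4

4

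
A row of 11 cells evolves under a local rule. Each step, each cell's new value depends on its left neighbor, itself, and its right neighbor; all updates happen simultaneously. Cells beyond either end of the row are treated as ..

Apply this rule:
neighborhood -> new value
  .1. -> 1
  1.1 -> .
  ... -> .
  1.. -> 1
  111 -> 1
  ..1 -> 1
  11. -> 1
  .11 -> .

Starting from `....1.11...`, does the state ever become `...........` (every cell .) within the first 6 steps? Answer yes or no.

...11..11..
..1.111.11.
.11..11..11
1.111.111.1
1..11..11.1
111.111.1.1
step 6 is 111.111.1.1, still not uniform .

no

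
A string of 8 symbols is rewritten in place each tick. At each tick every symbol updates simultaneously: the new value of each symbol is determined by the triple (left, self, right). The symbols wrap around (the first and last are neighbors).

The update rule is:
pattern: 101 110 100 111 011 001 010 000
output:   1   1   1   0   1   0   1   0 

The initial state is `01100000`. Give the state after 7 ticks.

tick 1: 01110000
tick 2: 01011000
tick 3: 01111100
tick 4: 01000110
tick 5: 01100111
tick 6: 11110101
tick 7: 00011111

00011111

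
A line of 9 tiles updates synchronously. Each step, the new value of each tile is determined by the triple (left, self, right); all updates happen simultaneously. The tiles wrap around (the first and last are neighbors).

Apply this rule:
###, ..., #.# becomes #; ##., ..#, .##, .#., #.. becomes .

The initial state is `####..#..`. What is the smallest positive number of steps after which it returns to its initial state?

.##......
....#####
.##..###.
......#..
#####...#
####..#..

6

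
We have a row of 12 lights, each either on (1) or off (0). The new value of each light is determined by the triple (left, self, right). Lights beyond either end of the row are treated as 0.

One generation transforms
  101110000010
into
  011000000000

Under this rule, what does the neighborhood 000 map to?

0

At position 6 the neighborhood is 000; the next row has 0 there.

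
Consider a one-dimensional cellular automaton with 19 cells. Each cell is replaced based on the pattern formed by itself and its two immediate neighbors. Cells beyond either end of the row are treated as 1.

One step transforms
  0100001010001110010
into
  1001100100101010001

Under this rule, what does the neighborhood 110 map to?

1

At position 14 the neighborhood is 110; the next row has 1 there.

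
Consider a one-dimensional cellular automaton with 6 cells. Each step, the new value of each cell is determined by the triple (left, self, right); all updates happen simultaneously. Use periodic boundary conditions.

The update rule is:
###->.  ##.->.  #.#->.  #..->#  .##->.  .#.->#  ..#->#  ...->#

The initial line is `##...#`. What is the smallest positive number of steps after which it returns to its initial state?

..###.
##...#

2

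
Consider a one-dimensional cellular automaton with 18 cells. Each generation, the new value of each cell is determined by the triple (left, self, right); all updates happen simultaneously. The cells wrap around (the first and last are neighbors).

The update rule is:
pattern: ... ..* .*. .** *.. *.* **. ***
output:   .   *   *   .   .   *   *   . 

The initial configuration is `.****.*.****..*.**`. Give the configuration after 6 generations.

*...****...*.***.*
*..*...*..***..**.
*.**..**.*..*.*.**
**.*.*.***.*****..
.******..**....*.*
*.....*.*.*...****

*.....*.*.*...****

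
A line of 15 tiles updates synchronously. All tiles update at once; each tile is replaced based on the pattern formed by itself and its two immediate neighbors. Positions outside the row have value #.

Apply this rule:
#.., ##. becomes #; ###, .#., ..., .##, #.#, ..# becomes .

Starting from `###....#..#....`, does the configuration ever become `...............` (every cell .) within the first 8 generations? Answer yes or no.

..##....#..#...
#..##....#..#..
##..##....#..#.
.##..##....#...
..##..##....#..
#..##..##....#.
##..##..##.....
.##..##..##....
generation 8 is .##..##..##...., still not uniform .

no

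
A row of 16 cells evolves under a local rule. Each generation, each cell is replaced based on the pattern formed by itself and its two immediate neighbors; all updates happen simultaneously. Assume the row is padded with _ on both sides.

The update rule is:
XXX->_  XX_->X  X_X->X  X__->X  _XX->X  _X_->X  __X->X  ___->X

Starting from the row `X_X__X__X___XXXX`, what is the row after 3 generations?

XXXXXXXXXXXXX__X
X___________XXXX
XXXXXXXXXXXXX__X

XXXXXXXXXXXXX__X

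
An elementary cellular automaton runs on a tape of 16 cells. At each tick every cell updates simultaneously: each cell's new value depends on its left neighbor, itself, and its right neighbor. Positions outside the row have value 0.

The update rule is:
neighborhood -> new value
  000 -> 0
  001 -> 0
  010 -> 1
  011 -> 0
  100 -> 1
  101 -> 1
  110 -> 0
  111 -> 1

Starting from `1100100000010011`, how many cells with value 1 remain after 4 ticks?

4

tick 1: 0010110000011000
tick 2: 0011001000000100
tick 3: 0000101100000110
tick 4: 0000110010000001
count of 1: 4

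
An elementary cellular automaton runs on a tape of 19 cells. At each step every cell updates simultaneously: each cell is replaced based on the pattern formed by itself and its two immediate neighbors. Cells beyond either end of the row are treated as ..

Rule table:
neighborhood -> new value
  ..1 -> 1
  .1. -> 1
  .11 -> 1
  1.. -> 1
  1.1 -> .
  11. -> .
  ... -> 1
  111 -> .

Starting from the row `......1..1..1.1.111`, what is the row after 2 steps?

step 1: 1111111111111.1.1..
step 2: 1.............1.111

1.............1.111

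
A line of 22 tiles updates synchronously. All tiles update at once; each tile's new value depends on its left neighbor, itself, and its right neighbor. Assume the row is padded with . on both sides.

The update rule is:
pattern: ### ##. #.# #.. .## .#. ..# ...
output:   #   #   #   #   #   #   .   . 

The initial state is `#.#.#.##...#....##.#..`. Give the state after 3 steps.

###############.######

#########..##...#####.
##########.###..######
###############.######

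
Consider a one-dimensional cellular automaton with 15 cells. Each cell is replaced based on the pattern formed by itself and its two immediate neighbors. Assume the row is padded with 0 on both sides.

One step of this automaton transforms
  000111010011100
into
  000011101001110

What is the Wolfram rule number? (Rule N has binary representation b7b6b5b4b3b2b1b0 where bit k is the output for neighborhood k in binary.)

position 4: 111 → 1  (bit 7 = 1)
position 5: 110 → 1  (bit 6 = 1)
position 6: 101 → 1  (bit 5 = 1)
position 8: 100 → 1  (bit 4 = 1)
position 3: 011 → 0  (bit 3 = 0)
position 7: 010 → 0  (bit 2 = 0)
position 2: 001 → 0  (bit 1 = 0)
position 0: 000 → 0  (bit 0 = 0)
bits b7..b0 = 11110000 = 240

240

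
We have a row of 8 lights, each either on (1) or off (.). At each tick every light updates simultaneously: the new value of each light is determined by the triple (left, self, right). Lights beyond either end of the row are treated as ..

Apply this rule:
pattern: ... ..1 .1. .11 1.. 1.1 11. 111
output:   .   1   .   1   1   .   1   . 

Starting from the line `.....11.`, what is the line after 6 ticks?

1..1.1.1

....1111
...11..1
..11111.
.11...11
1111.111
1..1.1.1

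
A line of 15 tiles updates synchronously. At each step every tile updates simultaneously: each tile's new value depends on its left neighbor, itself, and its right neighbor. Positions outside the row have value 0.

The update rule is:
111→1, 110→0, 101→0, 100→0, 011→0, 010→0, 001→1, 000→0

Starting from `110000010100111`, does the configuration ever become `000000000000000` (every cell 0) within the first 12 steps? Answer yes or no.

no

000000100001010
000001000010000
000010000100000
000100001000000
001000010000000
010000100000000
100001000000000
000010000000000
000100000000000
001000000000000
010000000000000
100000000000000
step 12 is 100000000000000, still not uniform 0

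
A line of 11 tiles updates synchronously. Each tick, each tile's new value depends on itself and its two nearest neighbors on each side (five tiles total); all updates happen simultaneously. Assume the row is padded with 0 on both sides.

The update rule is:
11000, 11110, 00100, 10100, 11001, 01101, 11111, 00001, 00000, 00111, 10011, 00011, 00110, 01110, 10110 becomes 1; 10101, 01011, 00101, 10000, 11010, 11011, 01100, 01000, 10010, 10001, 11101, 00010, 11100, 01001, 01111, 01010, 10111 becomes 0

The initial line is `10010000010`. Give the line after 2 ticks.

10010011010
10010111010

10010111010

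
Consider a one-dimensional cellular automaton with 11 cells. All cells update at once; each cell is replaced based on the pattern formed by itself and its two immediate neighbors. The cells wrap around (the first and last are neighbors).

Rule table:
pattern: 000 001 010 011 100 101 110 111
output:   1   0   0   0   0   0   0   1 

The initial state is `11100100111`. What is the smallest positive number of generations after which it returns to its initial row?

11000000011
10011111001
00001110000
11100100111

4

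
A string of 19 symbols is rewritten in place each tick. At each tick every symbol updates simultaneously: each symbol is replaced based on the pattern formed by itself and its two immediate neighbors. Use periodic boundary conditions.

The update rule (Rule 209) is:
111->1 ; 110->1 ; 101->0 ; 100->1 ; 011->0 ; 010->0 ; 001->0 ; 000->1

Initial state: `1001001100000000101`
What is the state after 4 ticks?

1001100100111111111

tick 1: 1100100111111110000
tick 2: 0110010011111111110
tick 3: 0011001001111111111
tick 4: 1001100100111111111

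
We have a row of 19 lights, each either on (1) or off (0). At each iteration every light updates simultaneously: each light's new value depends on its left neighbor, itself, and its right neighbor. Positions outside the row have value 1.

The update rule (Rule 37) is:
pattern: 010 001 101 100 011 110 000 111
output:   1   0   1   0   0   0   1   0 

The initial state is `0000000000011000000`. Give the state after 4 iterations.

0000000000011000000

0111111111000011110
1000000000011000001
0011111111000011100
0000000000011000000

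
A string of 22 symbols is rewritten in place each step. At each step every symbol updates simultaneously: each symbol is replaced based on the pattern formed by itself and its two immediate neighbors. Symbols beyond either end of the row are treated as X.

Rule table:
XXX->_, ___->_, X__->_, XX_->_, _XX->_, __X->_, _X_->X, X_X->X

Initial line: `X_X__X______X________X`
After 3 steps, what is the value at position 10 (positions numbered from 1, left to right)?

_

_XX__X______X_________
X____X______X_________
_____X______X_________
position 10 holds _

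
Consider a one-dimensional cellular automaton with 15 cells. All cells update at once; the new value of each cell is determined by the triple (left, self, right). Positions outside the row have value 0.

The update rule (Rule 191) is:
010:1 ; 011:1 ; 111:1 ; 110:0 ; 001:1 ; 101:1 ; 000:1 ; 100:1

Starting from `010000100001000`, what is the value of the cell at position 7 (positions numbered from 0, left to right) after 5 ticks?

1

111111111111111
111111111111110
111111111111101
111111111111011
111111111110110
position 7 holds 1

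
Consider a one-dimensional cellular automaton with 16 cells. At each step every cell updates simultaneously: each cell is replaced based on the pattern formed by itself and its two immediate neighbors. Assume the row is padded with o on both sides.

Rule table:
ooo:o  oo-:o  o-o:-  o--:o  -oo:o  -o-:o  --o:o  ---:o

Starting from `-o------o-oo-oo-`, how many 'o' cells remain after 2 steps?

12

step 1: -oooooooo-oo-oo-
step 2: -oooooooo-oo-oo-
count of o: 12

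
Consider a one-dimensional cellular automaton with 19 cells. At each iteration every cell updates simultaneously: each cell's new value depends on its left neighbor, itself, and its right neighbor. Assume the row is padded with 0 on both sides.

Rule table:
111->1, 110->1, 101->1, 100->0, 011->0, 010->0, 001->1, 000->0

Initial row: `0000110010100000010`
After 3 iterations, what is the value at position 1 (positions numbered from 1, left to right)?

0

0001010101000000100
0010101010000001000
0101010100000010000
position 1 holds 0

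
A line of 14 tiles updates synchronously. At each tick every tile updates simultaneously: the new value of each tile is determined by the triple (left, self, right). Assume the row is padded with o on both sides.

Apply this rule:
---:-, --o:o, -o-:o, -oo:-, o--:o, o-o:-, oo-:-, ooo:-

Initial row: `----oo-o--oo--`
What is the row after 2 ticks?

tick 1: o--o---ooo--oo
tick 2: -oooo-o---oo--

-oooo-o---oo--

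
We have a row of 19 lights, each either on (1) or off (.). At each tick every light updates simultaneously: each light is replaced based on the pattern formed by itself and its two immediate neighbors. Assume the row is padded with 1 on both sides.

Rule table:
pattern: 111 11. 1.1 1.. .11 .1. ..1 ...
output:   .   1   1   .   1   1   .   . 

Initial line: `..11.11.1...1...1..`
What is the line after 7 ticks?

..1111111...1...1..
..1.....1...1...1..
..1.....1...1...1..  (fixed point — unchanged through tick 7)

..1.....1...1...1..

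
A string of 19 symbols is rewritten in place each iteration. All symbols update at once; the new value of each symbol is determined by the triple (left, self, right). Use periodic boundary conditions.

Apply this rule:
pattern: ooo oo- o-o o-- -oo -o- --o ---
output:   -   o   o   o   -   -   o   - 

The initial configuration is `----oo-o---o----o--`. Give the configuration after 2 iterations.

--o-o-oo-o-o-oo-o-o

---o-oo-o-o-o--o-o-
--o-o-oo-o-o-oo-o-o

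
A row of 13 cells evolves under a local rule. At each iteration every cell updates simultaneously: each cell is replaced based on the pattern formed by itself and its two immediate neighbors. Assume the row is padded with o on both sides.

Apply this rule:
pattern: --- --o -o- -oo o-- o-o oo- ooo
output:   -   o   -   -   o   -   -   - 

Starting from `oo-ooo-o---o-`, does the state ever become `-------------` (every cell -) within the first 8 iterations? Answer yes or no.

iteration 1: --------o-o--
iteration 2: o------o---oo
iteration 3: -o----o-o-o--
iteration 4: --o--o-----oo
iteration 5: oo-oo-o---o--
iteration 6: -------o-o-oo
iteration 7: o-----o------
iteration 8: -o---o-o----o
iteration 8 is -o---o-o----o, still not uniform -

no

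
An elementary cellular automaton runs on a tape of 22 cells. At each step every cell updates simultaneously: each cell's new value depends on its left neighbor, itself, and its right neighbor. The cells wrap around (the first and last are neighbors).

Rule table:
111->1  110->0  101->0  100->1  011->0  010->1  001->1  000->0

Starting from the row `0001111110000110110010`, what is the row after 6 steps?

1110111111011110001001

0010111101001000001111
1110011001111100010110
0101100110111010110000
1100011000010010001000
0010100100111111011101
1110111111011110001001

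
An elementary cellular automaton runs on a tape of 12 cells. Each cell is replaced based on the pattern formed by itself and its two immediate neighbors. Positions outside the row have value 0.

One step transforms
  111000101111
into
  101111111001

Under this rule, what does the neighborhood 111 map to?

0

At position 1 the neighborhood is 111; the next row has 0 there.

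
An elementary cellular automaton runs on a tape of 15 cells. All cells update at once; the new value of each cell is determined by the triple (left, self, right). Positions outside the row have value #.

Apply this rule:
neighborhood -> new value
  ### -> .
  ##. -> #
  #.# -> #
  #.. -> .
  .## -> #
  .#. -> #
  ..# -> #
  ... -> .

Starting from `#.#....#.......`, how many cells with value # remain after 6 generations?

generation 1: ###...##......#
generation 2: ..#..###.....##
generation 3: .##.##.#....##.
generation 4: ########...####
generation 5: .......#..##...
generation 6: ......##.###..#
count of #: 6

6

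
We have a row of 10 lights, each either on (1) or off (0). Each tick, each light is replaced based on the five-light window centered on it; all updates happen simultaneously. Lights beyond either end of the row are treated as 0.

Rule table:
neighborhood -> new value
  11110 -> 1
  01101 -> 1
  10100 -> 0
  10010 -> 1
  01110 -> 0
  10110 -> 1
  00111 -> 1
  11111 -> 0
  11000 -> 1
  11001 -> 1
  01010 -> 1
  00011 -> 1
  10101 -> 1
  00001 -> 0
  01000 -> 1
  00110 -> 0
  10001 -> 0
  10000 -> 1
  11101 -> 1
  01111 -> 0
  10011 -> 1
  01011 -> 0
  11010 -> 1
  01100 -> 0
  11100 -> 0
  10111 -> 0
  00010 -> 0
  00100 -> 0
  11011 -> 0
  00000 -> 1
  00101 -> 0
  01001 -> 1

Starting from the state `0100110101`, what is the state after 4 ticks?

0011011110
0101000101
0010100010
0001010001

0001010001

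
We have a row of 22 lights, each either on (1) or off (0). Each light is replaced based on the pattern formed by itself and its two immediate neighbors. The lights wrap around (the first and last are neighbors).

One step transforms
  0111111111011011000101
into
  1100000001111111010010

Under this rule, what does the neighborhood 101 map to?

At position 0 the neighborhood is 101; the next row has 1 there.

1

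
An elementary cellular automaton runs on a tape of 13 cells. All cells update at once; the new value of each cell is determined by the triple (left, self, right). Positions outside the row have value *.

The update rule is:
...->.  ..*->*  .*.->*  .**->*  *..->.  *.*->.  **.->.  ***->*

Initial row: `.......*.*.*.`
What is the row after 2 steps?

.....**..*.*.

......**.*.*.
.....**..*.*.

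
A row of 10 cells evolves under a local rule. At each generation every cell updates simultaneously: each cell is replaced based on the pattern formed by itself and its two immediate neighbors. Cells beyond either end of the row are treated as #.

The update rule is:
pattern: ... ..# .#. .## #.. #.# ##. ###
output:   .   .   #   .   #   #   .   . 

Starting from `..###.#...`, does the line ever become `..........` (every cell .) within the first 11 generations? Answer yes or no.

#....###..
.#......#.
###.....##
...#......
#..##.....
.#...#....
###..##...
...#...#..
#..##..##.
.#...#...#
###..##...
generation 11 is ###..##..., still not uniform .

no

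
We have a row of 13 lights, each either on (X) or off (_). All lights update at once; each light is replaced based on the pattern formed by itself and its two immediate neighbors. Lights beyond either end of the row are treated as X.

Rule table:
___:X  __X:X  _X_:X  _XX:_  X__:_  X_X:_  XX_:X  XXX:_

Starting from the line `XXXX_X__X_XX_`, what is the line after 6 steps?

step 1: ___X_X_XX__X_
step 2: _XXX_X__X_XX_
step 3: ___X_X_XX__X_  (repeats step 1; period 2)
step 6: _XXX_X__X_XX_

_XXX_X__X_XX_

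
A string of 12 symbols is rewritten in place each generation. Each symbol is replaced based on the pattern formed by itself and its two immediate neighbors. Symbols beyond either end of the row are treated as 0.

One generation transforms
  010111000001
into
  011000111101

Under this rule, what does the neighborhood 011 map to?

At position 3 the neighborhood is 011; the next row has 0 there.

0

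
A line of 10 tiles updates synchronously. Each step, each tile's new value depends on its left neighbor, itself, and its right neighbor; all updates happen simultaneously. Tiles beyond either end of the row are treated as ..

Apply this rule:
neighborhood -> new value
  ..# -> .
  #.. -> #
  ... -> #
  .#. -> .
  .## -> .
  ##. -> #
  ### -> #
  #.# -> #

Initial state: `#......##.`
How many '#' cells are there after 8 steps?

4

.#####..##
..#####..#
#..#####..
.#..######
..#..#####
#..#..####
.#..#..###
..#..#..##
count of #: 4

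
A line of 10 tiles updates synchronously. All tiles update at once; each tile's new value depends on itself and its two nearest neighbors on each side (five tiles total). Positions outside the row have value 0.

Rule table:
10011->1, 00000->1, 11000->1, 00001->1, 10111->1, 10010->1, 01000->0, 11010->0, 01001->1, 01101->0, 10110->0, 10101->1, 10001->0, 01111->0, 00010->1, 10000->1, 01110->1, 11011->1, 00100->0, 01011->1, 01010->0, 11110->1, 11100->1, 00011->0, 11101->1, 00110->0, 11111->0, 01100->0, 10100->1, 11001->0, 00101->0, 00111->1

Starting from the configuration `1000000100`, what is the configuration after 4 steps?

0011111001
1010011010
0011100010
1011110100

1011110100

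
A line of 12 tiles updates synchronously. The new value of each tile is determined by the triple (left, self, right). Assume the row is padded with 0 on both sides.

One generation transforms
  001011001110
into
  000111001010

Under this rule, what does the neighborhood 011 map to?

At position 4 the neighborhood is 011; the next row has 1 there.

1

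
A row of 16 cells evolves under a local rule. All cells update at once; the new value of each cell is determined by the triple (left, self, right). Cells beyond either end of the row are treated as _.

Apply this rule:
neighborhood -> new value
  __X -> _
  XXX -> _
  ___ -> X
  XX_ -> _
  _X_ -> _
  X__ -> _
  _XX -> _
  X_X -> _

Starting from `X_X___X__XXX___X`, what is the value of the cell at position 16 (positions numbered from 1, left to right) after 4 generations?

generation 1: ____X________X__
generation 2: XXX___XXXXXX___X
generation 3: ____X________X__  (repeats generation 1; period 2)
generation 4: XXX___XXXXXX___X
position 16 holds X

X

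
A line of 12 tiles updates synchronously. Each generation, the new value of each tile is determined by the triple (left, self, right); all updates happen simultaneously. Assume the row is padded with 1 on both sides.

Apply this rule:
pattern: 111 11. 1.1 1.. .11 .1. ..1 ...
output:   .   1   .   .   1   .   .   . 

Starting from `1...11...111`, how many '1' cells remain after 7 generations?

1...11...1..
1...11......
1...11......  (fixed point — unchanged through generation 7)
count of 1: 3

3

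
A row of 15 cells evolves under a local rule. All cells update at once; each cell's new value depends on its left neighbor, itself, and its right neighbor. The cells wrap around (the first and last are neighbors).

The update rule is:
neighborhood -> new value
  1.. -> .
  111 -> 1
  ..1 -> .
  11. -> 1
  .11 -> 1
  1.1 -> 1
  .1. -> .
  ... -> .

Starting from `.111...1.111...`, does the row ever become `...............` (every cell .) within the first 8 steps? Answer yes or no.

.111....1111...
.111....1111...  (fixed point — unchanged through step 8)
step 8 is .111....1111..., still not uniform .

no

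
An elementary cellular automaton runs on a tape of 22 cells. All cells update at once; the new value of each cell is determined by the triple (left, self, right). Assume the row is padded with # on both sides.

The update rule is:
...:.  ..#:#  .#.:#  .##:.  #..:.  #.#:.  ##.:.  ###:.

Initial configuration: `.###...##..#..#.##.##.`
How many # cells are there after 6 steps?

6

......#...##.##.......
.....##..#...........#
....#...##..........#.
...##..#...........##.
..#...##..........#...
.##..#...........##..#
count of #: 6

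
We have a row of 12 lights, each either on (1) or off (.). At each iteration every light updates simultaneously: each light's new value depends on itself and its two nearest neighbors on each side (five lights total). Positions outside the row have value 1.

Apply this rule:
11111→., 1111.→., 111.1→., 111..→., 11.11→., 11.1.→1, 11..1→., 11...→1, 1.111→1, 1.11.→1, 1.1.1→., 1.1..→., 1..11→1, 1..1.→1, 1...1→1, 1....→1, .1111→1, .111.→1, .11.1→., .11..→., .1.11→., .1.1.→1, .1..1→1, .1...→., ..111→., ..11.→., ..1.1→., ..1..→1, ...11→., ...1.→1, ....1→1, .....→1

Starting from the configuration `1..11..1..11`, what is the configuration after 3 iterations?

..1...1111.1
.11.1..1...1
.1.1.111.1..

.1.1.111.1..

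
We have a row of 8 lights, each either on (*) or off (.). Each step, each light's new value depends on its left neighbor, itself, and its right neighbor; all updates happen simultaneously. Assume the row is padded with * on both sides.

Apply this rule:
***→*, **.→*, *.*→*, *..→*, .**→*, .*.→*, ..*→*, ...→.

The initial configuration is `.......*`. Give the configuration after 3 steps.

*.....**
**...***
***.****

***.****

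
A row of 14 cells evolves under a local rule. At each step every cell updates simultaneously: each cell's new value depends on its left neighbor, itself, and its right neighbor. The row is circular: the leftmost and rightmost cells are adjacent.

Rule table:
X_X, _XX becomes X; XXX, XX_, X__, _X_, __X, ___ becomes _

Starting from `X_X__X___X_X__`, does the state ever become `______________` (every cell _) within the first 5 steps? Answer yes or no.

yes

step 1: _X________X___
step 2: ______________
all cells are _ at step 2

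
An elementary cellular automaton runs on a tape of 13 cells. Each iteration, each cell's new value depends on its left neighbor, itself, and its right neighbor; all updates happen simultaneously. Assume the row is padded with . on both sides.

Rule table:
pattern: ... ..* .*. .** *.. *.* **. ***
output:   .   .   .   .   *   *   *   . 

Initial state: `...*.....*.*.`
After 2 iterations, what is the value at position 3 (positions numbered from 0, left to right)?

iteration 1: ....*.....*.*
iteration 2: .....*.....*.
position 3 holds .

.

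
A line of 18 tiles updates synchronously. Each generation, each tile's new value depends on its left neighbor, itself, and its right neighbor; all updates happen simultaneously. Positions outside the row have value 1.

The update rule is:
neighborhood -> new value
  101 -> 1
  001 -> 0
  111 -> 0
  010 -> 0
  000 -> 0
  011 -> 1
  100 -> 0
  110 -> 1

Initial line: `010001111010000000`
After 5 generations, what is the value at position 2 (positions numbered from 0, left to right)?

0

100001001100000000
100000001100000000
100000001100000000  (fixed point — unchanged through generation 5)
position 2 holds 0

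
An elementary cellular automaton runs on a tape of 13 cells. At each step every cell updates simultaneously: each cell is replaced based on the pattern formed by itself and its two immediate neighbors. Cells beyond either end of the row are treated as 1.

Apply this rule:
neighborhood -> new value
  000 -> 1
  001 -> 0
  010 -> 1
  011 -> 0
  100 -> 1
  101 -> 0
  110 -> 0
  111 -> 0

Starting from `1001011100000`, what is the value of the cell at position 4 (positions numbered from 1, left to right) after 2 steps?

0101000011110
0101111000000
position 4 holds 1

1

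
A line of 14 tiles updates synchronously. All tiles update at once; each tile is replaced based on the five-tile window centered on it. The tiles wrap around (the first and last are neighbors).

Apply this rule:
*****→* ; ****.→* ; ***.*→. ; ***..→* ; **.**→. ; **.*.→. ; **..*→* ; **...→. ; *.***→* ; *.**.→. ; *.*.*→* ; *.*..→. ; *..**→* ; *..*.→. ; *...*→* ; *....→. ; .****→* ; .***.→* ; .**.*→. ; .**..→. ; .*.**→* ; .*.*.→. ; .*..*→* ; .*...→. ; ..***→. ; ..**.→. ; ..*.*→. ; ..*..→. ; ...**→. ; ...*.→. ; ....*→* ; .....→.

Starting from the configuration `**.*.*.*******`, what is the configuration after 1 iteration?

*..*.*********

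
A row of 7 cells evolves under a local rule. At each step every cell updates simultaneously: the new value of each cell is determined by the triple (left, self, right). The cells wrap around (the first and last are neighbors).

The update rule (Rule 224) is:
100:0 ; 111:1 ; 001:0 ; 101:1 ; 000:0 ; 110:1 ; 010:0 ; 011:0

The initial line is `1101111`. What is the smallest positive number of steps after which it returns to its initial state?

1110111
1111011
1111101
1111110
0111111
1011111
1101111

7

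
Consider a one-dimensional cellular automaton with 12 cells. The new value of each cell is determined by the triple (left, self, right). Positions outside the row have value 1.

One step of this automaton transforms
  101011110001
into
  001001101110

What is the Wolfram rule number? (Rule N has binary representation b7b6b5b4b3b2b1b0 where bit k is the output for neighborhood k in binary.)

151

position 5: 111 → 1  (bit 7 = 1)
position 0: 110 → 0  (bit 6 = 0)
position 1: 101 → 0  (bit 5 = 0)
position 8: 100 → 1  (bit 4 = 1)
position 4: 011 → 0  (bit 3 = 0)
position 2: 010 → 1  (bit 2 = 1)
position 10: 001 → 1  (bit 1 = 1)
position 9: 000 → 1  (bit 0 = 1)
bits b7..b0 = 10010111 = 151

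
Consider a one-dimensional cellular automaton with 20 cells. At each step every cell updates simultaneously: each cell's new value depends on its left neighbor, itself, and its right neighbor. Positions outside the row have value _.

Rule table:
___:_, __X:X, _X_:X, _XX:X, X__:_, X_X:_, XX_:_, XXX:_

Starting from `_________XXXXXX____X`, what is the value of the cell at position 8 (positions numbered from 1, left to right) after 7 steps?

________XX________XX
_______XX________XX_
______XX________XX__
_____XX________XX___
____XX________XX____
___XX________XX_____
__XX________XX______
position 8 holds _

_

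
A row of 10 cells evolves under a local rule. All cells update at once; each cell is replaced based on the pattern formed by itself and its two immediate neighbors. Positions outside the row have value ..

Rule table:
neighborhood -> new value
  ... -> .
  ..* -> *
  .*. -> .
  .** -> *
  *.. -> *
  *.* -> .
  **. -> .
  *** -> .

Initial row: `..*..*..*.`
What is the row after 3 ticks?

.*.**.**.*
*..*..*...
.**.**.*..

.**.**.*..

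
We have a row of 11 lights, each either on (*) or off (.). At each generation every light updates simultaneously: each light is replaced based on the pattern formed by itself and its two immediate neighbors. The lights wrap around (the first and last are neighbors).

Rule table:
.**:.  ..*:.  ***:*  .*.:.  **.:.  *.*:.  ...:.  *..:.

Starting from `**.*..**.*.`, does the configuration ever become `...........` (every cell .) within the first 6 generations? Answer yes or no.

...........
all cells are . at generation 1

yes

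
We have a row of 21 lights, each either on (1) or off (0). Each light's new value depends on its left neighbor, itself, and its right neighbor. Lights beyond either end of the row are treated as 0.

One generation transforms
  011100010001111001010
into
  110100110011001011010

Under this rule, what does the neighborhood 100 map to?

At position 4 the neighborhood is 100; the next row has 0 there.

0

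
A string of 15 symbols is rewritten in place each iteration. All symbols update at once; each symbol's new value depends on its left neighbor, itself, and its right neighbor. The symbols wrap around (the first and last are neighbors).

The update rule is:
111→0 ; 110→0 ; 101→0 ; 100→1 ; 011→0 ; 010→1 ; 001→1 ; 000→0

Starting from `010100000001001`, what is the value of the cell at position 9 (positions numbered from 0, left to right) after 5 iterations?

010110000011111
010001000100000
111011101110000
000000000001001
100000000011111
position 9 holds 0

0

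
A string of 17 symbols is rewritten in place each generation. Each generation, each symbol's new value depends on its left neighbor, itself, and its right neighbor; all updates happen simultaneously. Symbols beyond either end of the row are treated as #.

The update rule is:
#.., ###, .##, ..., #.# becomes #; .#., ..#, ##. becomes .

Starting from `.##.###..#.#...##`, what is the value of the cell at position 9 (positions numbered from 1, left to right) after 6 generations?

#

##.###.#..#.##.##
#.###.#.#..##.###
.###.#.#.#.#.####
###.#.#.#.#.#####
##.#.#.#.#.######
#.#.#.#.#.#######
position 9 holds #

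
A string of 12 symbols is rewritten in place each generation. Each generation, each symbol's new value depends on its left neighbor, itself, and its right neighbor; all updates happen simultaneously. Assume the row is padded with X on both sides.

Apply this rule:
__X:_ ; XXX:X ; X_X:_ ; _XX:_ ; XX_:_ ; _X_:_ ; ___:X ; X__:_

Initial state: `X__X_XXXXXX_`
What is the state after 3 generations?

______XXXX__
_XXXX__XX___
__XX______X_

__XX______X_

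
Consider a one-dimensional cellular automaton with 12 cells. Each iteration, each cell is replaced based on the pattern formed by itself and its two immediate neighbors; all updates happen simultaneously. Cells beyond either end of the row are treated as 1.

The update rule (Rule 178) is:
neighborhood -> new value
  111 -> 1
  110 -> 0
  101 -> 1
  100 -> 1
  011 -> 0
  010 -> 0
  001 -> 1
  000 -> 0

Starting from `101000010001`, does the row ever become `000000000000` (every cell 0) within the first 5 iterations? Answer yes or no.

no

iteration 1: 010100101010
iteration 2: 101011010101
iteration 3: 010100101010  (repeats iteration 1; period 2)
iteration 5: 010100101010
iteration 5 is 010100101010, still not uniform 0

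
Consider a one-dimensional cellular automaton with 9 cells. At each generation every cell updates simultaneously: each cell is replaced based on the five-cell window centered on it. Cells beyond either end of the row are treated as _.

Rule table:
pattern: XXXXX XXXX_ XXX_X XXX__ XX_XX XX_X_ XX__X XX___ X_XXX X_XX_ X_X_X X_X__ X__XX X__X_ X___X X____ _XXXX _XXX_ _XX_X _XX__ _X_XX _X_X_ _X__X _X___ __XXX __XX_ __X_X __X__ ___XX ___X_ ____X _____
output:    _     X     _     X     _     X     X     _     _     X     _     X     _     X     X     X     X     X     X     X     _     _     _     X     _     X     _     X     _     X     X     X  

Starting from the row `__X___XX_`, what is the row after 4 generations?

generation 1: XXXXX_XX_
generation 2: _X_X__XX_
generation 3: X__X__XX_
generation 4: X_XX__XX_

X_XX__XX_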